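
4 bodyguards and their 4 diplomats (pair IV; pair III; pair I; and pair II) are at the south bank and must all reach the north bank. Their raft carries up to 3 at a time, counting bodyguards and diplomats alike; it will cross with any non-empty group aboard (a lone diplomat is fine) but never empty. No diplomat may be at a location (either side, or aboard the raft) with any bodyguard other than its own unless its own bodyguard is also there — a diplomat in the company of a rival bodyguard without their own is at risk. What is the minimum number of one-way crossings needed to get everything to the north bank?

Counting alone: each trip to the north bank takes at most 3 across and each return brings at least 1 back, so after t trips out (and t−1 returns) at most 3t − (t−1) of the 8 are across; that first reaches 8 at t = 4, so at least 7 crossings are needed.
The safety rule pushes this higher. Following every safe sequence of crossings, the most of the 8 that can be at the north bank as the raft arrives there on crossing 7 is 7 — never all 8.
So no plan with fewer than 9 crossings exists, and this one achieves 9:
1. bodyguard IV and diplomat IV cross → the north bank.
2. bodyguard IV crosses ← the south bank.
3. bodyguard III, bodyguard IV, and diplomat III cross → the north bank.
4. bodyguard IV and diplomat IV cross ← the south bank.
5. bodyguard I, bodyguard II, and bodyguard IV cross → the north bank.
6. diplomat III crosses ← the south bank.
7. diplomat III and diplomat IV cross → the north bank.
8. diplomat IV crosses ← the south bank.
9. diplomat I, diplomat II, and diplomat IV cross → the north bank.

9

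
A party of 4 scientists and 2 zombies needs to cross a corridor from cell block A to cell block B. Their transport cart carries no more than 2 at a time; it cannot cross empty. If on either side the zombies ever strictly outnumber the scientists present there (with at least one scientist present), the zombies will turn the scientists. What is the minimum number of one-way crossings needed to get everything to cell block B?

Counting alone: each trip to cell block B takes at most 2 across and each return brings at least 1 back, so after t trips out (and t−1 returns) at most 2t − (t−1) of the 6 are across; that first reaches 6 at t = 5, so at least 9 crossings are needed.
The plan below uses exactly 9 crossings, so it is optimal:
1. 2 zombies → cell block B.  (cell block A: 4S 0Z; cell block B: 0S 2Z)
2. 1 zombie ← cell block A.  (cell block A: 4S 1Z; cell block B: 0S 1Z)
3. 2 scientists → cell block B.  (cell block A: 2S 1Z; cell block B: 2S 1Z)
4. 1 zombie ← cell block A.  (cell block A: 2S 2Z; cell block B: 2S 0Z)
5. 2 zombies → cell block B.  (cell block A: 2S 0Z; cell block B: 2S 2Z)
6. 1 zombie ← cell block A.  (cell block A: 2S 1Z; cell block B: 2S 1Z)
7. 1 scientist and 1 zombie → cell block B.  (cell block A: 1S 0Z; cell block B: 3S 2Z)
8. 1 zombie ← cell block A.  (cell block A: 1S 1Z; cell block B: 3S 1Z)
9. 1 scientist and 1 zombie → cell block B.  (cell block A: 0S 0Z; cell block B: 4S 2Z)

9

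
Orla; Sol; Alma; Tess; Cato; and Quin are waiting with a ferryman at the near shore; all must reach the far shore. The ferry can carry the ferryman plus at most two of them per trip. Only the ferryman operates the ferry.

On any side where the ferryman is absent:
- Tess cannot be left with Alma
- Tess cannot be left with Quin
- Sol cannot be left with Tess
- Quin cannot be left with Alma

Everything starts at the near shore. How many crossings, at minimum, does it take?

Counting alone: the ferryman can take at most 2 across per trip to the far shore, so moving all 6 needs at least 3 loaded trips out, with a return between consecutive ones — at least 5 crossings.
The safety rule pushes this higher. Following every safe sequence of crossings, the most of the 6 that can be at the far shore as the ferry arrives there on crossings 5, 7 is 4, 5 respectively — never all 6.
So no plan with fewer than 9 crossings exists, and this one achieves 9:
1. Ferryman goes to the far shore with Alma and Tess.
2. Ferryman goes back to the near shore with Alma.
3. Ferryman goes to the far shore with Alma and Orla.
4. Ferryman goes back to the near shore with Alma.
5. Ferryman goes to the far shore with Alma and Sol.
6. Ferryman goes back to the near shore with Tess.
7. Ferryman goes to the far shore with Cato and Tess.
8. Ferryman goes back to the near shore with Tess.
9. Ferryman goes to the far shore with Quin and Tess.

9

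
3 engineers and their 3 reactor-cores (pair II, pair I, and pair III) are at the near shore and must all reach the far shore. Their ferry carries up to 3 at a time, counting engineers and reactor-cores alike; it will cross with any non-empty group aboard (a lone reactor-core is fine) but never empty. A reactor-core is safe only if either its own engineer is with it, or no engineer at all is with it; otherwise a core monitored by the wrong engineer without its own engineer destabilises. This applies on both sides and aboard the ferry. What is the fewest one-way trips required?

Counting alone: each trip to the far shore takes at most 3 across and each return brings at least 1 back, so after t trips out (and t−1 returns) at most 3t − (t−1) of the 6 are across; that first reaches 6 at t = 3, so at least 5 crossings are needed.
The plan below uses exactly 5 crossings, so it is optimal:
1. engineer II and reactor-core II cross → the far shore.
2. engineer II crosses ← the near shore.
3. engineer I, engineer II, and engineer III cross → the far shore.
4. reactor-core II crosses ← the near shore.
5. reactor-core I, reactor-core II, and reactor-core III cross → the far shore.

5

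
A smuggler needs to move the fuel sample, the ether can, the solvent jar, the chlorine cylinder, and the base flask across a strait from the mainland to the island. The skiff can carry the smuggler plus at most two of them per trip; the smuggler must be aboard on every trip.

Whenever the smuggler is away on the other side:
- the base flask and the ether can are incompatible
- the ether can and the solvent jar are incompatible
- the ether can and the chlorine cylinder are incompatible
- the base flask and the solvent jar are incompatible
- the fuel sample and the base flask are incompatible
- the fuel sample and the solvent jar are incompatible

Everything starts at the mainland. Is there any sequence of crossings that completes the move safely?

No

Whatever the first load, the items left behind include a forbidden pair without the smuggler. No opening move is safe, so no plan exists.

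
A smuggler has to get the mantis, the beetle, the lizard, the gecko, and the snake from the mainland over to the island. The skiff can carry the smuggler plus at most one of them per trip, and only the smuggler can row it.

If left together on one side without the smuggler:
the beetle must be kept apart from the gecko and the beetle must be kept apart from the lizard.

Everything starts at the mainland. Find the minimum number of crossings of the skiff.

Counting alone: the smuggler can take at most 1 across per trip to the island, so moving all 5 needs at least 5 loaded trips out, with a return between consecutive ones — at least 9 crossings.
The safety rule pushes this higher. Following every safe sequence of crossings, the most of the 5 that can be at the island as the skiff arrives there on crossing 9 is 4 — never all 5.
So no plan with fewer than 11 crossings exists, and this one achieves 11:
1. Smuggler goes to the island with the beetle.  [the mainland: the gecko, the lizard, the mantis, the snake | the island: the beetle]
2. Smuggler goes back to the mainland alone.  [the mainland: the gecko, the lizard, the mantis, the snake | the island: the beetle]
3. Smuggler goes to the island with the mantis.  [the mainland: the gecko, the lizard, the snake | the island: the beetle, the mantis]
4. Smuggler goes back to the mainland alone.  [the mainland: the gecko, the lizard, the snake | the island: the beetle, the mantis]
5. Smuggler goes to the island with the lizard.  [the mainland: the gecko, the snake | the island: the beetle, the lizard, the mantis]
6. Smuggler goes back to the mainland with the beetle.  [the mainland: the beetle, the gecko, the snake | the island: the lizard, the mantis]
7. Smuggler goes to the island with the gecko.  [the mainland: the beetle, the snake | the island: the gecko, the lizard, the mantis]
8. Smuggler goes back to the mainland alone.  [the mainland: the beetle, the snake | the island: the gecko, the lizard, the mantis]
9. Smuggler goes to the island with the snake.  [the mainland: the beetle | the island: the gecko, the lizard, the mantis, the snake]
10. Smuggler goes back to the mainland alone.  [the mainland: the beetle | the island: the gecko, the lizard, the mantis, the snake]
11. Smuggler goes to the island with the beetle.  [the mainland: — | the island: the beetle, the gecko, the lizard, the mantis, the snake]

11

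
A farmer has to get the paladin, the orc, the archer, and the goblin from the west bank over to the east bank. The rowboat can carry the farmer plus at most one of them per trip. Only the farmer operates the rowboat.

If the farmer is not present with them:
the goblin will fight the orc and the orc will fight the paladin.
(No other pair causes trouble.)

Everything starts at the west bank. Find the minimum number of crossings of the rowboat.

Counting alone: the farmer can take at most 1 across per trip to the east bank, so moving all 4 needs at least 4 loaded trips out, with a return between consecutive ones — at least 7 crossings.
The safety rule pushes this higher. Following every safe sequence of crossings, the most of the 4 that can be at the east bank as the rowboat arrives there on crossing 7 is 3 — never all 4.
So no plan with fewer than 9 crossings exists, and this one achieves 9:
1. Farmer goes to the east bank with the orc.
2. Farmer goes back to the west bank alone.
3. Farmer goes to the east bank with the paladin.
4. Farmer goes back to the west bank with the orc.
5. Farmer goes to the east bank with the goblin.
6. Farmer goes back to the west bank alone.
7. Farmer goes to the east bank with the archer.
8. Farmer goes back to the west bank alone.
9. Farmer goes to the east bank with the orc.

9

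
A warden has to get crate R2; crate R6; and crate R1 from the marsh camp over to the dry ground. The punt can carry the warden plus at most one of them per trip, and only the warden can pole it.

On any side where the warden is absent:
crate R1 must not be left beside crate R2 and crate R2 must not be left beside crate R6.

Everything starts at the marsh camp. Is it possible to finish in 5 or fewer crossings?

No

Counting alone: the warden can take at most 1 across per trip to the dry ground, so moving all 3 needs at least 3 loaded trips out, with a return between consecutive ones — at least 5 crossings.
The safety rule pushes this higher. Following every safe sequence of crossings, the most of the 3 that can be at the dry ground as the punt arrives there on crossing 5 is 2 — never all 3.
So the move cannot be finished within 5 crossings. (The shortest complete plan takes 7:)
1. Warden goes to the dry ground with crate R2.  [the marsh camp: crate R1, crate R6 | the dry ground: crate R2]
2. Warden goes back to the marsh camp alone.  [the marsh camp: crate R1, crate R6 | the dry ground: crate R2]
3. Warden goes to the dry ground with crate R6.  [the marsh camp: crate R1 | the dry ground: crate R2, crate R6]
4. Warden goes back to the marsh camp with crate R2.  [the marsh camp: crate R1, crate R2 | the dry ground: crate R6]
5. Warden goes to the dry ground with crate R1.  [the marsh camp: crate R2 | the dry ground: crate R1, crate R6]
6. Warden goes back to the marsh camp alone.  [the marsh camp: crate R2 | the dry ground: crate R1, crate R6]
7. Warden goes to the dry ground with crate R2.  [the marsh camp: — | the dry ground: crate R1, crate R2, crate R6]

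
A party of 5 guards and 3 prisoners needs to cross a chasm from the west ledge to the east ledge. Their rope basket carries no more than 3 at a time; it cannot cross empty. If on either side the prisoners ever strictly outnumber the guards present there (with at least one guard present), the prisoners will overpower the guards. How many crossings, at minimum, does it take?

Counting alone: each trip to the east ledge takes at most 3 across and each return brings at least 1 back, so after t trips out (and t−1 returns) at most 3t − (t−1) of the 8 are across; that first reaches 8 at t = 4, so at least 7 crossings are needed.
The plan below uses exactly 7 crossings, so it is optimal:
1. 2 prisoners → the east ledge.  (the west ledge: 5G 1P; the east ledge: 0G 2P)
2. 1 prisoner ← the west ledge.  (the west ledge: 5G 2P; the east ledge: 0G 1P)
3. 2 guards and 1 prisoner → the east ledge.  (the west ledge: 3G 1P; the east ledge: 2G 2P)
4. 1 prisoner ← the west ledge.  (the west ledge: 3G 2P; the east ledge: 2G 1P)
5. 1 guard and 2 prisoners → the east ledge.  (the west ledge: 2G 0P; the east ledge: 3G 3P)
6. 1 prisoner ← the west ledge.  (the west ledge: 2G 1P; the east ledge: 3G 2P)
7. 2 guards and 1 prisoner → the east ledge.  (the west ledge: 0G 0P; the east ledge: 5G 3P)

7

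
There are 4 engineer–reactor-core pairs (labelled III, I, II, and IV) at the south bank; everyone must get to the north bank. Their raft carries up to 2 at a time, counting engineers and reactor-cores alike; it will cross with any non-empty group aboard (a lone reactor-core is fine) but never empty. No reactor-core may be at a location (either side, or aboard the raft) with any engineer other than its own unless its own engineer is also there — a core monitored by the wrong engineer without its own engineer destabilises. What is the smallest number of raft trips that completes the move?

Following every safe sequence of crossings from the start, the most of the 8 that can be at the north bank as the raft arrives there on crossings 1, 3, 5 is 2, 3, 4 respectively; the best ever achieved is 4 of 8.
From crossing 7 on, no configuration arises that was not already reachable earlier: only 44 distinct safe configurations (who is on which side, and where the raft is) can ever be reached, none of them has everyone across, and every continuation just revisits them. So no valid plan exists.

impossible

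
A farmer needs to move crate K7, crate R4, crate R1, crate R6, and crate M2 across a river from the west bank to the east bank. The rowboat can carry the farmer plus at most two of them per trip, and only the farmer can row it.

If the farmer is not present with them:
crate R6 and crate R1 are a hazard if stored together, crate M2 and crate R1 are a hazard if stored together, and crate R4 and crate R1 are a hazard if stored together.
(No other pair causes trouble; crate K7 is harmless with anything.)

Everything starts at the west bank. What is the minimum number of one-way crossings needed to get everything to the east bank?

5

Counting alone: the farmer can take at most 2 across per trip to the east bank, so moving all 5 needs at least 3 loaded trips out, with a return between consecutive ones — at least 5 crossings.
The plan below uses exactly 5 crossings, so it is optimal:
1. Farmer goes to the east bank with crate K7 and crate R1.  [the west bank: crate M2, crate R4, crate R6 | the east bank: crate K7, crate R1]
2. Farmer goes back to the west bank alone.  [the west bank: crate M2, crate R4, crate R6 | the east bank: crate K7, crate R1]
3. Farmer goes to the east bank with crate R4 and crate R6.  [the west bank: crate M2 | the east bank: crate K7, crate R1, crate R4, crate R6]
4. Farmer goes back to the west bank with crate R1.  [the west bank: crate M2, crate R1 | the east bank: crate K7, crate R4, crate R6]
5. Farmer goes to the east bank with crate M2 and crate R1.  [the west bank: — | the east bank: crate K7, crate M2, crate R1, crate R4, crate R6]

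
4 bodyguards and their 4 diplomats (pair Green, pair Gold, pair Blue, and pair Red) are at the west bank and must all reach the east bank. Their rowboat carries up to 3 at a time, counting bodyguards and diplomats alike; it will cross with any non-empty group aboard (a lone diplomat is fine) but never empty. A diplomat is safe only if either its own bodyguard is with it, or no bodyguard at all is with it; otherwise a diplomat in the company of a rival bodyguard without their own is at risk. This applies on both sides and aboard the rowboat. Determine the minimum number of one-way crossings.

9

Counting alone: each trip to the east bank takes at most 3 across and each return brings at least 1 back, so after t trips out (and t−1 returns) at most 3t − (t−1) of the 8 are across; that first reaches 8 at t = 4, so at least 7 crossings are needed.
The safety rule pushes this higher. Following every safe sequence of crossings, the most of the 8 that can be at the east bank as the rowboat arrives there on crossing 7 is 7 — never all 8.
So no plan with fewer than 9 crossings exists, and this one achieves 9:
1. bodyguard Green and diplomat Green cross → the east bank.
2. bodyguard Green crosses ← the west bank.
3. bodyguard Gold, bodyguard Green, and diplomat Gold cross → the east bank.
4. bodyguard Green and diplomat Green cross ← the west bank.
5. bodyguard Blue, bodyguard Green, and bodyguard Red cross → the east bank.
6. diplomat Gold crosses ← the west bank.
7. diplomat Gold and diplomat Green cross → the east bank.
8. diplomat Green crosses ← the west bank.
9. diplomat Blue, diplomat Green, and diplomat Red cross → the east bank.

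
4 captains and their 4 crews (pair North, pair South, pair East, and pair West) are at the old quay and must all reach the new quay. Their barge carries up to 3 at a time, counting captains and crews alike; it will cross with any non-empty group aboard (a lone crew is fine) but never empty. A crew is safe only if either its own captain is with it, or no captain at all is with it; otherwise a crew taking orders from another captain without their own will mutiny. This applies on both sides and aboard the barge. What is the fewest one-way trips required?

Counting alone: each trip to the new quay takes at most 3 across and each return brings at least 1 back, so after t trips out (and t−1 returns) at most 3t − (t−1) of the 8 are across; that first reaches 8 at t = 4, so at least 7 crossings are needed.
The safety rule pushes this higher. Following every safe sequence of crossings, the most of the 8 that can be at the new quay as the barge arrives there on crossing 7 is 7 — never all 8.
So no plan with fewer than 9 crossings exists, and this one achieves 9:
1. captain North and crew North cross → the new quay.
2. captain North crosses ← the old quay.
3. captain North, captain South, and crew South cross → the new quay.
4. captain North and crew North cross ← the old quay.
5. captain East, captain North, and captain West cross → the new quay.
6. crew South crosses ← the old quay.
7. crew North and crew South cross → the new quay.
8. crew North crosses ← the old quay.
9. crew East, crew North, and crew West cross → the new quay.

9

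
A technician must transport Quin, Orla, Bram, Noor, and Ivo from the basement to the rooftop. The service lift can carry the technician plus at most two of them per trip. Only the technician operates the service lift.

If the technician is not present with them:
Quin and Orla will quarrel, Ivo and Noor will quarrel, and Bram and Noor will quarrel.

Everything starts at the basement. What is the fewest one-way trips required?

5

Counting alone: the technician can take at most 2 across per trip to the rooftop, so moving all 5 needs at least 3 loaded trips out, with a return between consecutive ones — at least 5 crossings.
The plan below uses exactly 5 crossings, so it is optimal:
1. Technician goes to the rooftop with Noor and Quin.
2. Technician goes back to the basement alone.
3. Technician goes to the rooftop with Bram and Ivo.
4. Technician goes back to the basement with Noor.
5. Technician goes to the rooftop with Noor and Orla.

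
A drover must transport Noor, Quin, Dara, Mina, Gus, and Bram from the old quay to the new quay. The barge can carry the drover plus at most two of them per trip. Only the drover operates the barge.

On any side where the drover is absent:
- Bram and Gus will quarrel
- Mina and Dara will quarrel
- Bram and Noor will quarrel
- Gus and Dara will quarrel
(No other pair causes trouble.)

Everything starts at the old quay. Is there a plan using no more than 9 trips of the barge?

Yes

Yes — this plan uses 7 crossings (≤ 9):
1. Drover goes to the new quay with Bram and Dara.
2. Drover goes back to the old quay alone.
3. Drover goes to the new quay with Noor and Quin.
4. Drover goes back to the old quay with Bram.
5. Drover goes to the new quay with Gus and Mina.
6. Drover goes back to the old quay with Dara.
7. Drover goes to the new quay with Bram and Dara.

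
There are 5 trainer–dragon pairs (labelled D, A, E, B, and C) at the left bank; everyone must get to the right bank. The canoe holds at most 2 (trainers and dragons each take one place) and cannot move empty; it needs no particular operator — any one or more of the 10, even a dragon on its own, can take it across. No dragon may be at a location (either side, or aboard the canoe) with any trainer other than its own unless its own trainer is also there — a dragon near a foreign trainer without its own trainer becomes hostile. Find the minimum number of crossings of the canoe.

impossible

Following every safe sequence of crossings from the start, the most of the 10 that can be at the right bank as the canoe arrives there on crossings 1, 3, 5, 7 is 2, 3, 4, 5 respectively; the best ever achieved is 5 of 10.
From crossing 9 on, no configuration arises that was not already reachable earlier: only 82 distinct safe configurations (who is on which side, and where the canoe is) can ever be reached, none of them has everyone across, and every continuation just revisits them. So no valid plan exists.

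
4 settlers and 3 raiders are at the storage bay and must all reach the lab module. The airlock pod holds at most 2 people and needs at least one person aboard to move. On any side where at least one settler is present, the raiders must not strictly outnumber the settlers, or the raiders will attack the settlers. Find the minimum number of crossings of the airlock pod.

11

Counting alone: each trip to the lab module takes at most 2 across and each return brings at least 1 back, so after t trips out (and t−1 returns) at most 2t − (t−1) of the 7 are across; that first reaches 7 at t = 6, so at least 11 crossings are needed.
The plan below uses exactly 11 crossings, so it is optimal:
1. 2 raiders → the lab module.  (the storage bay: 4S 1R; the lab module: 0S 2R)
2. 1 raider ← the storage bay.  (the storage bay: 4S 2R; the lab module: 0S 1R)
3. 2 raiders → the lab module.  (the storage bay: 4S 0R; the lab module: 0S 3R)
4. 1 raider ← the storage bay.  (the storage bay: 4S 1R; the lab module: 0S 2R)
5. 2 settlers → the lab module.  (the storage bay: 2S 1R; the lab module: 2S 2R)
6. 1 raider ← the storage bay.  (the storage bay: 2S 2R; the lab module: 2S 1R)
7. 1 settler and 1 raider → the lab module.  (the storage bay: 1S 1R; the lab module: 3S 2R)
8. 1 settler ← the storage bay.  (the storage bay: 2S 1R; the lab module: 2S 2R)
9. 1 settler and 1 raider → the lab module.  (the storage bay: 1S 0R; the lab module: 3S 3R)
10. 1 raider ← the storage bay.  (the storage bay: 1S 1R; the lab module: 3S 2R)
11. 1 settler and 1 raider → the lab module.  (the storage bay: 0S 0R; the lab module: 4S 3R)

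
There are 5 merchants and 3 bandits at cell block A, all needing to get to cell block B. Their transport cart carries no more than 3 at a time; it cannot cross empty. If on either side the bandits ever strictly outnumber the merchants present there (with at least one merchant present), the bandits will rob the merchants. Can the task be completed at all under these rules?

1. 2 bandits → cell block B.  (cell block A: 5M 1B; cell block B: 0M 2B)
2. 1 bandit ← cell block A.  (cell block A: 5M 2B; cell block B: 0M 1B)
3. 2 merchants and 1 bandit → cell block B.  (cell block A: 3M 1B; cell block B: 2M 2B)
4. 1 bandit ← cell block A.  (cell block A: 3M 2B; cell block B: 2M 1B)
5. 1 merchant and 2 bandits → cell block B.  (cell block A: 2M 0B; cell block B: 3M 3B)
6. 1 bandit ← cell block A.  (cell block A: 2M 1B; cell block B: 3M 2B)
7. 2 merchants and 1 bandit → cell block B.  (cell block A: 0M 0B; cell block B: 5M 3B)

Yes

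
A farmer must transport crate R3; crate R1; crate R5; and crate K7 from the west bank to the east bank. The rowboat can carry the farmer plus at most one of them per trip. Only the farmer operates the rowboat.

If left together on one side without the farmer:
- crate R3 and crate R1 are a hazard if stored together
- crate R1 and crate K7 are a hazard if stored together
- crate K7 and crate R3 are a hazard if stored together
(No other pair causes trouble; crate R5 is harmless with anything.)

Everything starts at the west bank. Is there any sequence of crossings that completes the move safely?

Whatever the first load, the items left behind include a forbidden pair without the farmer. No opening move is safe, so no plan exists.

No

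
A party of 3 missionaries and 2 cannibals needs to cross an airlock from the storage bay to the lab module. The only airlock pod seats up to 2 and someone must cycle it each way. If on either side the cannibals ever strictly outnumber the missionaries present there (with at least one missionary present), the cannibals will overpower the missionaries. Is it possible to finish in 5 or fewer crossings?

Counting alone: each trip to the lab module takes at most 2 across and each return brings at least 1 back, so after t trips out (and t−1 returns) at most 2t − (t−1) of the 5 are across; that first reaches 5 at t = 4, so at least 7 crossings are needed.
Since 5 < 7, 5 crossings cannot be enough. (The shortest complete plan in fact takes 7:)
1. 2 cannibals → the lab module.  (the storage bay: 3M 0C; the lab module: 0M 2C)
2. 1 cannibal ← the storage bay.  (the storage bay: 3M 1C; the lab module: 0M 1C)
3. 2 missionaries → the lab module.  (the storage bay: 1M 1C; the lab module: 2M 1C)
4. 1 missionary ← the storage bay.  (the storage bay: 2M 1C; the lab module: 1M 1C)
5. 1 missionary and 1 cannibal → the lab module.  (the storage bay: 1M 0C; the lab module: 2M 2C)
6. 1 cannibal ← the storage bay.  (the storage bay: 1M 1C; the lab module: 2M 1C)
7. 1 missionary and 1 cannibal → the lab module.  (the storage bay: 0M 0C; the lab module: 3M 2C)

No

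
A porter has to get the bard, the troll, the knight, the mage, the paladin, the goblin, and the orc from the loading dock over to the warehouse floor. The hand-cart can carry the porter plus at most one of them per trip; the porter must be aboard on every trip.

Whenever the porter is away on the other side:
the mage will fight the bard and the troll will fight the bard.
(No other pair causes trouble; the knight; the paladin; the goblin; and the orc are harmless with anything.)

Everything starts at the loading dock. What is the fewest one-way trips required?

Counting alone: the porter can take at most 1 across per trip to the warehouse floor, so moving all 7 needs at least 7 loaded trips out, with a return between consecutive ones — at least 13 crossings.
The safety rule pushes this higher. Following every safe sequence of crossings, the most of the 7 that can be at the warehouse floor as the hand-cart arrives there on crossing 13 is 6 — never all 7.
So no plan with fewer than 15 crossings exists, and this one achieves 15:
1. Porter goes to the warehouse floor with the bard.  [the loading dock: the goblin, the knight, the mage, the orc, the paladin, the troll | the warehouse floor: the bard]
2. Porter goes back to the loading dock alone.  [the loading dock: the goblin, the knight, the mage, the orc, the paladin, the troll | the warehouse floor: the bard]
3. Porter goes to the warehouse floor with the troll.  [the loading dock: the goblin, the knight, the mage, the orc, the paladin | the warehouse floor: the bard, the troll]
4. Porter goes back to the loading dock with the bard.  [the loading dock: the bard, the goblin, the knight, the mage, the orc, the paladin | the warehouse floor: the troll]
5. Porter goes to the warehouse floor with the mage.  [the loading dock: the bard, the goblin, the knight, the orc, the paladin | the warehouse floor: the mage, the troll]
6. Porter goes back to the loading dock alone.  [the loading dock: the bard, the goblin, the knight, the orc, the paladin | the warehouse floor: the mage, the troll]
7. Porter goes to the warehouse floor with the knight.  [the loading dock: the bard, the goblin, the orc, the paladin | the warehouse floor: the knight, the mage, the troll]
8. Porter goes back to the loading dock alone.  [the loading dock: the bard, the goblin, the orc, the paladin | the warehouse floor: the knight, the mage, the troll]
9. Porter goes to the warehouse floor with the paladin.  [the loading dock: the bard, the goblin, the orc | the warehouse floor: the knight, the mage, the paladin, the troll]
10. Porter goes back to the loading dock alone.  [the loading dock: the bard, the goblin, the orc | the warehouse floor: the knight, the mage, the paladin, the troll]
11. Porter goes to the warehouse floor with the goblin.  [the loading dock: the bard, the orc | the warehouse floor: the goblin, the knight, the mage, the paladin, the troll]
12. Porter goes back to the loading dock alone.  [the loading dock: the bard, the orc | the warehouse floor: the goblin, the knight, the mage, the paladin, the troll]
13. Porter goes to the warehouse floor with the orc.  [the loading dock: the bard | the warehouse floor: the goblin, the knight, the mage, the orc, the paladin, the troll]
14. Porter goes back to the loading dock alone.  [the loading dock: the bard | the warehouse floor: the goblin, the knight, the mage, the orc, the paladin, the troll]
15. Porter goes to the warehouse floor with the bard.  [the loading dock: — | the warehouse floor: the bard, the goblin, the knight, the mage, the orc, the paladin, the troll]

15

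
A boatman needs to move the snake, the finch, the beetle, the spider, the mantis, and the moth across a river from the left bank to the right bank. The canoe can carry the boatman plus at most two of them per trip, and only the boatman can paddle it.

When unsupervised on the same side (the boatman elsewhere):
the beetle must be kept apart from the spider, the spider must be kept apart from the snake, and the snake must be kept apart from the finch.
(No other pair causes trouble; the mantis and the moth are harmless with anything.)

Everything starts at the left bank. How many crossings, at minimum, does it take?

Counting alone: the boatman can take at most 2 across per trip to the right bank, so moving all 6 needs at least 3 loaded trips out, with a return between consecutive ones — at least 5 crossings.
The plan below uses exactly 5 crossings, so it is optimal:
1. Boatman goes to the right bank with the beetle and the snake.  [the left bank: the finch, the mantis, the moth, the spider | the right bank: the beetle, the snake]
2. Boatman goes back to the left bank alone.  [the left bank: the finch, the mantis, the moth, the spider | the right bank: the beetle, the snake]
3. Boatman goes to the right bank with the mantis and the moth.  [the left bank: the finch, the spider | the right bank: the beetle, the mantis, the moth, the snake]
4. Boatman goes back to the left bank alone.  [the left bank: the finch, the spider | the right bank: the beetle, the mantis, the moth, the snake]
5. Boatman goes to the right bank with the finch and the spider.  [the left bank: — | the right bank: the beetle, the finch, the mantis, the moth, the snake, the spider]

5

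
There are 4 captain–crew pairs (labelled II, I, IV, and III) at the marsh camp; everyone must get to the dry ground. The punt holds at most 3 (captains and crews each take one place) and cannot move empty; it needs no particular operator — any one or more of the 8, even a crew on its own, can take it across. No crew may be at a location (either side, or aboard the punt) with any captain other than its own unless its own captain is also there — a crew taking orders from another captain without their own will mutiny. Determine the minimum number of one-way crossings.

Counting alone: each trip to the dry ground takes at most 3 across and each return brings at least 1 back, so after t trips out (and t−1 returns) at most 3t − (t−1) of the 8 are across; that first reaches 8 at t = 4, so at least 7 crossings are needed.
The safety rule pushes this higher. Following every safe sequence of crossings, the most of the 8 that can be at the dry ground as the punt arrives there on crossing 7 is 7 — never all 8.
So no plan with fewer than 9 crossings exists, and this one achieves 9:
1. captain II and crew II cross → the dry ground.
2. captain II crosses ← the marsh camp.
3. captain I, captain II, and crew I cross → the dry ground.
4. captain II and crew II cross ← the marsh camp.
5. captain II, captain III, and captain IV cross → the dry ground.
6. crew I crosses ← the marsh camp.
7. crew I and crew II cross → the dry ground.
8. crew II crosses ← the marsh camp.
9. crew II, crew III, and crew IV cross → the dry ground.

9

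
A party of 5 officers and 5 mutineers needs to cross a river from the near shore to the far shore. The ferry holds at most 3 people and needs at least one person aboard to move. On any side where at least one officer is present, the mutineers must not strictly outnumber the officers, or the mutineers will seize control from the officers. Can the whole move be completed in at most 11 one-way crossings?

Yes — this plan uses 11 crossings (≤ 11):
1. 2 mutineers → the far shore.  (the near shore: 5O 3M; the far shore: 0O 2M)
2. 1 mutineer ← the near shore.  (the near shore: 5O 4M; the far shore: 0O 1M)
3. 3 mutineers → the far shore.  (the near shore: 5O 1M; the far shore: 0O 4M)
4. 1 mutineer ← the near shore.  (the near shore: 5O 2M; the far shore: 0O 3M)
5. 3 officers → the far shore.  (the near shore: 2O 2M; the far shore: 3O 3M)
6. 1 officer and 1 mutineer ← the near shore.  (the near shore: 3O 3M; the far shore: 2O 2M)
7. 3 officers → the far shore.  (the near shore: 0O 3M; the far shore: 5O 2M)
8. 1 mutineer ← the near shore.  (the near shore: 0O 4M; the far shore: 5O 1M)
9. 2 mutineers → the far shore.  (the near shore: 0O 2M; the far shore: 5O 3M)
10. 1 mutineer ← the near shore.  (the near shore: 0O 3M; the far shore: 5O 2M)
11. 3 mutineers → the far shore.  (the near shore: 0O 0M; the far shore: 5O 5M)

Yes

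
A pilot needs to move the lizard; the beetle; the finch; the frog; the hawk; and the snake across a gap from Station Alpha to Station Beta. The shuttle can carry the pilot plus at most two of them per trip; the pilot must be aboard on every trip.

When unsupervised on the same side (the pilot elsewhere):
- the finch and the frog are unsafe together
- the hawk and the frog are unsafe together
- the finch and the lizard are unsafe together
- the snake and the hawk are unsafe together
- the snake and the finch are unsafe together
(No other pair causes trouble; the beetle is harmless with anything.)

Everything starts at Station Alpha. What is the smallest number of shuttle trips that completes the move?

7

Counting alone: the pilot can take at most 2 across per trip to Station Beta, so moving all 6 needs at least 3 loaded trips out, with a return between consecutive ones — at least 5 crossings.
The safety rule pushes this higher. Following every safe sequence of crossings, the most of the 6 that can be at Station Beta as the shuttle arrives there on crossing 5 is 5 — never all 6.
So no plan with fewer than 7 crossings exists, and this one achieves 7:
1. Pilot goes to Station Beta with the finch and the hawk.
2. Pilot goes back to Station Alpha alone.
3. Pilot goes to Station Beta with the beetle and the lizard.
4. Pilot goes back to Station Alpha with the finch.
5. Pilot goes to Station Beta with the frog and the snake.
6. Pilot goes back to Station Alpha with the hawk.
7. Pilot goes to Station Beta with the finch and the hawk.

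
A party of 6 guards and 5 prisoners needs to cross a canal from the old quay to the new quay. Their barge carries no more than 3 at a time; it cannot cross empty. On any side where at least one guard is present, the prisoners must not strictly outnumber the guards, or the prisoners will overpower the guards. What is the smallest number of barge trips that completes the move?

9

Counting alone: each trip to the new quay takes at most 3 across and each return brings at least 1 back, so after t trips out (and t−1 returns) at most 3t − (t−1) of the 11 are across; that first reaches 11 at t = 5, so at least 9 crossings are needed.
The plan below uses exactly 9 crossings, so it is optimal:
1. 3 prisoners → the new quay.  (the old quay: 6G 2P; the new quay: 0G 3P)
2. 1 prisoner ← the old quay.  (the old quay: 6G 3P; the new quay: 0G 2P)
3. 3 guards → the new quay.  (the old quay: 3G 3P; the new quay: 3G 2P)
4. 1 guard ← the old quay.  (the old quay: 4G 3P; the new quay: 2G 2P)
5. 2 guards and 1 prisoner → the new quay.  (the old quay: 2G 2P; the new quay: 4G 3P)
6. 1 guard ← the old quay.  (the old quay: 3G 2P; the new quay: 3G 3P)
7. 2 guards and 1 prisoner → the new quay.  (the old quay: 1G 1P; the new quay: 5G 4P)
8. 1 guard ← the old quay.  (the old quay: 2G 1P; the new quay: 4G 4P)
9. 2 guards and 1 prisoner → the new quay.  (the old quay: 0G 0P; the new quay: 6G 5P)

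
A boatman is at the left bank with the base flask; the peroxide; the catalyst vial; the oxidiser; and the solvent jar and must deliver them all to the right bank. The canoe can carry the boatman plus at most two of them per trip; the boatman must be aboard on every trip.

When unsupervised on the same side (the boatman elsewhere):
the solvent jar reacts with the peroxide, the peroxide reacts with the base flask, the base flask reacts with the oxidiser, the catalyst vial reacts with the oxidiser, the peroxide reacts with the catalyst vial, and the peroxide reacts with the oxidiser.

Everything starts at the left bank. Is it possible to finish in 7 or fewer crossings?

Yes

Yes — this plan uses 7 crossings (≤ 7):
1. Boatman goes to the right bank with the oxidiser and the peroxide.  [the left bank: the base flask, the catalyst vial, the solvent jar | the right bank: the oxidiser, the peroxide]
2. Boatman goes back to the left bank with the peroxide.  [the left bank: the base flask, the catalyst vial, the peroxide, the solvent jar | the right bank: the oxidiser]
3. Boatman goes to the right bank with the peroxide and the solvent jar.  [the left bank: the base flask, the catalyst vial | the right bank: the oxidiser, the peroxide, the solvent jar]
4. Boatman goes back to the left bank with the peroxide.  [the left bank: the base flask, the catalyst vial, the peroxide | the right bank: the oxidiser, the solvent jar]
5. Boatman goes to the right bank with the base flask and the catalyst vial.  [the left bank: the peroxide | the right bank: the base flask, the catalyst vial, the oxidiser, the solvent jar]
6. Boatman goes back to the left bank with the oxidiser.  [the left bank: the oxidiser, the peroxide | the right bank: the base flask, the catalyst vial, the solvent jar]
7. Boatman goes to the right bank with the oxidiser and the peroxide.  [the left bank: — | the right bank: the base flask, the catalyst vial, the oxidiser, the peroxide, the solvent jar]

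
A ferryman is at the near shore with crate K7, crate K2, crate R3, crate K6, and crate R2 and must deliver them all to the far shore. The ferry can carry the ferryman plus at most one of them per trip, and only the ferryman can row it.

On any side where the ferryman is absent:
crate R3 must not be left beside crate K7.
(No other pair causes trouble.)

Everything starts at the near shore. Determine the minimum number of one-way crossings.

9

Counting alone: the ferryman can take at most 1 across per trip to the far shore, so moving all 5 needs at least 5 loaded trips out, with a return between consecutive ones — at least 9 crossings.
The plan below uses exactly 9 crossings, so it is optimal:
1. Ferryman goes to the far shore with crate K7.
2. Ferryman goes back to the near shore alone.
3. Ferryman goes to the far shore with crate K2.
4. Ferryman goes back to the near shore alone.
5. Ferryman goes to the far shore with crate K6.
6. Ferryman goes back to the near shore alone.
7. Ferryman goes to the far shore with crate R2.
8. Ferryman goes back to the near shore alone.
9. Ferryman goes to the far shore with crate R3.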